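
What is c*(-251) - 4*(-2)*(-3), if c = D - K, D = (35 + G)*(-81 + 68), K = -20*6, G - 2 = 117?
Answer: 472358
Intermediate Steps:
G = 119 (G = 2 + 117 = 119)
K = -120
D = -2002 (D = (35 + 119)*(-81 + 68) = 154*(-13) = -2002)
c = -1882 (c = -2002 - 1*(-120) = -2002 + 120 = -1882)
c*(-251) - 4*(-2)*(-3) = -1882*(-251) - 4*(-2)*(-3) = 472382 + 8*(-3) = 472382 - 24 = 472358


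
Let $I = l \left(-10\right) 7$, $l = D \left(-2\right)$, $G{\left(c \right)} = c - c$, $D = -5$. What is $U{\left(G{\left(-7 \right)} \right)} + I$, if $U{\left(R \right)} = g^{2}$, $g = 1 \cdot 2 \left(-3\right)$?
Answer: $-664$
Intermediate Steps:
$g = -6$ ($g = 2 \left(-3\right) = -6$)
$G{\left(c \right)} = 0$
$l = 10$ ($l = \left(-5\right) \left(-2\right) = 10$)
$U{\left(R \right)} = 36$ ($U{\left(R \right)} = \left(-6\right)^{2} = 36$)
$I = -700$ ($I = 10 \left(-10\right) 7 = \left(-100\right) 7 = -700$)
$U{\left(G{\left(-7 \right)} \right)} + I = 36 - 700 = -664$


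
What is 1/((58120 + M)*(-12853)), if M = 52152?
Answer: -1/1417326016 ≈ -7.0555e-10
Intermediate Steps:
1/((58120 + M)*(-12853)) = 1/((58120 + 52152)*(-12853)) = -1/12853/110272 = (1/110272)*(-1/12853) = -1/1417326016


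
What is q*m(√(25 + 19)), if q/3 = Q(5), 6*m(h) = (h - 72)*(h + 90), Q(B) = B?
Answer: -16090 + 90*√11 ≈ -15792.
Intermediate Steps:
m(h) = (-72 + h)*(90 + h)/6 (m(h) = ((h - 72)*(h + 90))/6 = ((-72 + h)*(90 + h))/6 = (-72 + h)*(90 + h)/6)
q = 15 (q = 3*5 = 15)
q*m(√(25 + 19)) = 15*(-1080 + 3*√(25 + 19) + (√(25 + 19))²/6) = 15*(-1080 + 3*√44 + (√44)²/6) = 15*(-1080 + 3*(2*√11) + (2*√11)²/6) = 15*(-1080 + 6*√11 + (⅙)*44) = 15*(-1080 + 6*√11 + 22/3) = 15*(-3218/3 + 6*√11) = -16090 + 90*√11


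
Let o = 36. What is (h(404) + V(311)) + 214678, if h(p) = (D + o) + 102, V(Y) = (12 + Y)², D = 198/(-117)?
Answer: 4148863/13 ≈ 3.1914e+5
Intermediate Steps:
D = -22/13 (D = 198*(-1/117) = -22/13 ≈ -1.6923)
h(p) = 1772/13 (h(p) = (-22/13 + 36) + 102 = 446/13 + 102 = 1772/13)
(h(404) + V(311)) + 214678 = (1772/13 + (12 + 311)²) + 214678 = (1772/13 + 323²) + 214678 = (1772/13 + 104329) + 214678 = 1358049/13 + 214678 = 4148863/13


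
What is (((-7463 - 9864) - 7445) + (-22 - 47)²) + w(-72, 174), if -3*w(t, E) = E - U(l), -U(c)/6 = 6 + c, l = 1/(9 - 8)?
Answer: -20083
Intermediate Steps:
l = 1 (l = 1/1 = 1)
U(c) = -36 - 6*c (U(c) = -6*(6 + c) = -36 - 6*c)
w(t, E) = -14 - E/3 (w(t, E) = -(E - (-36 - 6*1))/3 = -(E - (-36 - 6))/3 = -(E - 1*(-42))/3 = -(E + 42)/3 = -(42 + E)/3 = -14 - E/3)
(((-7463 - 9864) - 7445) + (-22 - 47)²) + w(-72, 174) = (((-7463 - 9864) - 7445) + (-22 - 47)²) + (-14 - ⅓*174) = ((-17327 - 7445) + (-69)²) + (-14 - 58) = (-24772 + 4761) - 72 = -20011 - 72 = -20083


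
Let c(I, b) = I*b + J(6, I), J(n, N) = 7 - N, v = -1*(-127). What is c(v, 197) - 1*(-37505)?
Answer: 62404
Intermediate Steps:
v = 127
c(I, b) = 7 - I + I*b (c(I, b) = I*b + (7 - I) = 7 - I + I*b)
c(v, 197) - 1*(-37505) = (7 - 1*127 + 127*197) - 1*(-37505) = (7 - 127 + 25019) + 37505 = 24899 + 37505 = 62404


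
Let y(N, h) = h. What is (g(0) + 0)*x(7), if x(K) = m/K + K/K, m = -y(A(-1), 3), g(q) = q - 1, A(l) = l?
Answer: -4/7 ≈ -0.57143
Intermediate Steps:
g(q) = -1 + q
m = -3 (m = -1*3 = -3)
x(K) = 1 - 3/K (x(K) = -3/K + K/K = -3/K + 1 = 1 - 3/K)
(g(0) + 0)*x(7) = ((-1 + 0) + 0)*((-3 + 7)/7) = (-1 + 0)*((⅐)*4) = -1*4/7 = -4/7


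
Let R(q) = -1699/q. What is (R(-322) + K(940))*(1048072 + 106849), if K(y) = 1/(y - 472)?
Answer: 459343264567/75348 ≈ 6.0963e+6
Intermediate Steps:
K(y) = 1/(-472 + y)
(R(-322) + K(940))*(1048072 + 106849) = (-1699/(-322) + 1/(-472 + 940))*(1048072 + 106849) = (-1699*(-1/322) + 1/468)*1154921 = (1699/322 + 1/468)*1154921 = (397727/75348)*1154921 = 459343264567/75348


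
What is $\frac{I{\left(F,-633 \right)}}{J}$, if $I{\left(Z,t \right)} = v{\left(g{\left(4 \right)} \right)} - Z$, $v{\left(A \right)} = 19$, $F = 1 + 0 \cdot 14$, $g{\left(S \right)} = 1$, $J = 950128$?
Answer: $\frac{9}{475064} \approx 1.8945 \cdot 10^{-5}$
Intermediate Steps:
$F = 1$ ($F = 1 + 0 = 1$)
$I{\left(Z,t \right)} = 19 - Z$
$\frac{I{\left(F,-633 \right)}}{J} = \frac{19 - 1}{950128} = \left(19 - 1\right) \frac{1}{950128} = 18 \cdot \frac{1}{950128} = \frac{9}{475064}$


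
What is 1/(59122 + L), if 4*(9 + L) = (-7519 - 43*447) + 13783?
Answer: 4/223495 ≈ 1.7897e-5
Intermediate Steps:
L = -12993/4 (L = -9 + ((-7519 - 43*447) + 13783)/4 = -9 + ((-7519 - 19221) + 13783)/4 = -9 + (-26740 + 13783)/4 = -9 + (¼)*(-12957) = -9 - 12957/4 = -12993/4 ≈ -3248.3)
1/(59122 + L) = 1/(59122 - 12993/4) = 1/(223495/4) = 4/223495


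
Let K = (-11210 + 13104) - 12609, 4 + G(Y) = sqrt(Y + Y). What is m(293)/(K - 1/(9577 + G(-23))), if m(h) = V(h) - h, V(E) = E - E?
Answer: 143855390452757/5260786770404383 + 293*I*sqrt(46)/10521573540808766 ≈ 0.027345 + 1.8887e-13*I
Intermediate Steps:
V(E) = 0
G(Y) = -4 + sqrt(2)*sqrt(Y) (G(Y) = -4 + sqrt(Y + Y) = -4 + sqrt(2*Y) = -4 + sqrt(2)*sqrt(Y))
m(h) = -h (m(h) = 0 - h = -h)
K = -10715 (K = 1894 - 12609 = -10715)
m(293)/(K - 1/(9577 + G(-23))) = (-1*293)/(-10715 - 1/(9577 + (-4 + sqrt(2)*sqrt(-23)))) = -293/(-10715 - 1/(9577 + (-4 + sqrt(2)*(I*sqrt(23))))) = -293/(-10715 - 1/(9577 + (-4 + I*sqrt(46)))) = -293/(-10715 - 1/(9573 + I*sqrt(46)))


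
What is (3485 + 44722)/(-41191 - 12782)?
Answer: -16069/17991 ≈ -0.89317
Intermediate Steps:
(3485 + 44722)/(-41191 - 12782) = 48207/(-53973) = 48207*(-1/53973) = -16069/17991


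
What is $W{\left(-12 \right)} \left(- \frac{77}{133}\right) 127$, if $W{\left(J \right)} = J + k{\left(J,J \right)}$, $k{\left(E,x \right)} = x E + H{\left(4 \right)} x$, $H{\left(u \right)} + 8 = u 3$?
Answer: $- \frac{117348}{19} \approx -6176.2$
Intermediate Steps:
$H{\left(u \right)} = -8 + 3 u$ ($H{\left(u \right)} = -8 + u 3 = -8 + 3 u$)
$k{\left(E,x \right)} = 4 x + E x$ ($k{\left(E,x \right)} = x E + \left(-8 + 3 \cdot 4\right) x = E x + \left(-8 + 12\right) x = E x + 4 x = 4 x + E x$)
$W{\left(J \right)} = J + J \left(4 + J\right)$
$W{\left(-12 \right)} \left(- \frac{77}{133}\right) 127 = - 12 \left(5 - 12\right) \left(- \frac{77}{133}\right) 127 = \left(-12\right) \left(-7\right) \left(\left(-77\right) \frac{1}{133}\right) 127 = 84 \left(- \frac{11}{19}\right) 127 = \left(- \frac{924}{19}\right) 127 = - \frac{117348}{19}$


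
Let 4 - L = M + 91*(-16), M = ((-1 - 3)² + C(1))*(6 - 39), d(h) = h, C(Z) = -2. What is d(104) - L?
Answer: -1818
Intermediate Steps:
M = -462 (M = ((-1 - 3)² - 2)*(6 - 39) = ((-4)² - 2)*(-33) = (16 - 2)*(-33) = 14*(-33) = -462)
L = 1922 (L = 4 - (-462 + 91*(-16)) = 4 - (-462 - 1456) = 4 - 1*(-1918) = 4 + 1918 = 1922)
d(104) - L = 104 - 1*1922 = 104 - 1922 = -1818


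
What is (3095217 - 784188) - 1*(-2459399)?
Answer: 4770428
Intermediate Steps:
(3095217 - 784188) - 1*(-2459399) = 2311029 + 2459399 = 4770428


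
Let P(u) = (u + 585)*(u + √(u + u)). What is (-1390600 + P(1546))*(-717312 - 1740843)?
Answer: -4680145216530 - 10476656610*√773 ≈ -4.9714e+12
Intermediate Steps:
P(u) = (585 + u)*(u + √2*√u) (P(u) = (585 + u)*(u + √(2*u)) = (585 + u)*(u + √2*√u))
(-1390600 + P(1546))*(-717312 - 1740843) = (-1390600 + (1546² + 585*1546 + √2*1546^(3/2) + 585*√2*√1546))*(-717312 - 1740843) = (-1390600 + (2390116 + 904410 + √2*(1546*√1546) + 1170*√773))*(-2458155) = (-1390600 + (2390116 + 904410 + 3092*√773 + 1170*√773))*(-2458155) = (-1390600 + (3294526 + 4262*√773))*(-2458155) = (1903926 + 4262*√773)*(-2458155) = -4680145216530 - 10476656610*√773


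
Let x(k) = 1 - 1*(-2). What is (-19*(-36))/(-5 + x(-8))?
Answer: -342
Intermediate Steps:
x(k) = 3 (x(k) = 1 + 2 = 3)
(-19*(-36))/(-5 + x(-8)) = (-19*(-36))/(-5 + 3) = 684/(-2) = 684*(-1/2) = -342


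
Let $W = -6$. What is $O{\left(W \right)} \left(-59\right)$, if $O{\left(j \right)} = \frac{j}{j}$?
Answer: $-59$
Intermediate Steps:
$O{\left(j \right)} = 1$
$O{\left(W \right)} \left(-59\right) = 1 \left(-59\right) = -59$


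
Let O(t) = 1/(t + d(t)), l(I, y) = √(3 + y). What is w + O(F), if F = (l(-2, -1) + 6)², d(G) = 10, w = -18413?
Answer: -773345/42 - √2/168 ≈ -18413.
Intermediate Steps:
F = (6 + √2)² (F = (√(3 - 1) + 6)² = (√2 + 6)² = (6 + √2)² ≈ 54.971)
O(t) = 1/(10 + t) (O(t) = 1/(t + 10) = 1/(10 + t))
w + O(F) = -18413 + 1/(10 + (6 + √2)²)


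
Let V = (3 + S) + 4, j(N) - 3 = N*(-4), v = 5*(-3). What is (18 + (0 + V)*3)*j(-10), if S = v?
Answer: -258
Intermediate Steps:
v = -15
S = -15
j(N) = 3 - 4*N (j(N) = 3 + N*(-4) = 3 - 4*N)
V = -8 (V = (3 - 15) + 4 = -12 + 4 = -8)
(18 + (0 + V)*3)*j(-10) = (18 + (0 - 8)*3)*(3 - 4*(-10)) = (18 - 8*3)*(3 + 40) = (18 - 24)*43 = -6*43 = -258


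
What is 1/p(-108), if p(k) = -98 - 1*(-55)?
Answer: -1/43 ≈ -0.023256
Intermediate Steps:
p(k) = -43 (p(k) = -98 + 55 = -43)
1/p(-108) = 1/(-43) = -1/43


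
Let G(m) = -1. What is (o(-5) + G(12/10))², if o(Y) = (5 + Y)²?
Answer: 1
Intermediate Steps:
(o(-5) + G(12/10))² = ((5 - 5)² - 1)² = (0² - 1)² = (0 - 1)² = (-1)² = 1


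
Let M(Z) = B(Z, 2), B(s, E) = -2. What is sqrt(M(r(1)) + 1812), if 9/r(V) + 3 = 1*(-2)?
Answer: sqrt(1810) ≈ 42.544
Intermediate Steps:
r(V) = -9/5 (r(V) = 9/(-3 + 1*(-2)) = 9/(-3 - 2) = 9/(-5) = 9*(-1/5) = -9/5)
M(Z) = -2
sqrt(M(r(1)) + 1812) = sqrt(-2 + 1812) = sqrt(1810)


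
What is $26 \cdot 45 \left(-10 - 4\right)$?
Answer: $-16380$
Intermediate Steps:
$26 \cdot 45 \left(-10 - 4\right) = 1170 \left(-14\right) = -16380$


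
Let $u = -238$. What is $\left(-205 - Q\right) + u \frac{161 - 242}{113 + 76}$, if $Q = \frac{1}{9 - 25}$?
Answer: $- \frac{1647}{16} \approx -102.94$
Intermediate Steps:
$Q = - \frac{1}{16}$ ($Q = \frac{1}{-16} = - \frac{1}{16} \approx -0.0625$)
$\left(-205 - Q\right) + u \frac{161 - 242}{113 + 76} = \left(-205 - - \frac{1}{16}\right) - 238 \frac{161 - 242}{113 + 76} = \left(-205 + \frac{1}{16}\right) - 238 \left(- \frac{81}{189}\right) = - \frac{3279}{16} - 238 \left(\left(-81\right) \frac{1}{189}\right) = - \frac{3279}{16} - -102 = - \frac{3279}{16} + 102 = - \frac{1647}{16}$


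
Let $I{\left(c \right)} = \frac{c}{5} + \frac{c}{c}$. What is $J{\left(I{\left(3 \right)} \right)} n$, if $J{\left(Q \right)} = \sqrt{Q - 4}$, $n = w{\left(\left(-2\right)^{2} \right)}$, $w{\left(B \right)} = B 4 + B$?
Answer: $8 i \sqrt{15} \approx 30.984 i$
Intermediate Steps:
$I{\left(c \right)} = 1 + \frac{c}{5}$ ($I{\left(c \right)} = c \frac{1}{5} + 1 = \frac{c}{5} + 1 = 1 + \frac{c}{5}$)
$w{\left(B \right)} = 5 B$ ($w{\left(B \right)} = 4 B + B = 5 B$)
$n = 20$ ($n = 5 \left(-2\right)^{2} = 5 \cdot 4 = 20$)
$J{\left(Q \right)} = \sqrt{-4 + Q}$
$J{\left(I{\left(3 \right)} \right)} n = \sqrt{-4 + \left(1 + \frac{1}{5} \cdot 3\right)} 20 = \sqrt{-4 + \left(1 + \frac{3}{5}\right)} 20 = \sqrt{-4 + \frac{8}{5}} \cdot 20 = \sqrt{- \frac{12}{5}} \cdot 20 = \frac{2 i \sqrt{15}}{5} \cdot 20 = 8 i \sqrt{15}$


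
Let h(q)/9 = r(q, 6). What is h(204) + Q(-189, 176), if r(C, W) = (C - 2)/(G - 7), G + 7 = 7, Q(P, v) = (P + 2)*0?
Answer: -1818/7 ≈ -259.71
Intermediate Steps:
Q(P, v) = 0 (Q(P, v) = (2 + P)*0 = 0)
G = 0 (G = -7 + 7 = 0)
r(C, W) = 2/7 - C/7 (r(C, W) = (C - 2)/(0 - 7) = (-2 + C)/(-7) = (-2 + C)*(-1/7) = 2/7 - C/7)
h(q) = 18/7 - 9*q/7 (h(q) = 9*(2/7 - q/7) = 18/7 - 9*q/7)
h(204) + Q(-189, 176) = (18/7 - 9/7*204) + 0 = (18/7 - 1836/7) + 0 = -1818/7 + 0 = -1818/7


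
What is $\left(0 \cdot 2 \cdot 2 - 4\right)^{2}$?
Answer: $16$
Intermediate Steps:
$\left(0 \cdot 2 \cdot 2 - 4\right)^{2} = \left(0 \cdot 2 - 4\right)^{2} = \left(0 - 4\right)^{2} = \left(-4\right)^{2} = 16$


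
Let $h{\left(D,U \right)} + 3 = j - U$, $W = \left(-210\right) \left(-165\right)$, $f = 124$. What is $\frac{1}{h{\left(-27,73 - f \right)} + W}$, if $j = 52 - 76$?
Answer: $\frac{1}{34674} \approx 2.884 \cdot 10^{-5}$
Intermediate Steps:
$j = -24$
$W = 34650$
$h{\left(D,U \right)} = -27 - U$ ($h{\left(D,U \right)} = -3 - \left(24 + U\right) = -27 - U$)
$\frac{1}{h{\left(-27,73 - f \right)} + W} = \frac{1}{\left(-27 - \left(73 - 124\right)\right) + 34650} = \frac{1}{\left(-27 - -51\right) + 34650} = \frac{1}{\left(-27 + 51\right) + 34650} = \frac{1}{24 + 34650} = \frac{1}{34674}$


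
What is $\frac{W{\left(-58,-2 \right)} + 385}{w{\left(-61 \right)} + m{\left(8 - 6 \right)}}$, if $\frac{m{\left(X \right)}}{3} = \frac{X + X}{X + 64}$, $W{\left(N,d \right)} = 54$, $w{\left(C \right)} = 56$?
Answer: $\frac{4829}{618} \approx 7.8139$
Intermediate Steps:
$m{\left(X \right)} = \frac{6 X}{64 + X}$ ($m{\left(X \right)} = 3 \frac{X + X}{X + 64} = 3 \frac{2 X}{64 + X} = \frac{6 X}{64 + X}$)
$\frac{W{\left(-58,-2 \right)} + 385}{w{\left(-61 \right)} + m{\left(8 - 6 \right)}} = \frac{54 + 385}{56 + \frac{6 \left(8 - 6\right)}{64 + \left(8 - 6\right)}} = \frac{439}{56 + \frac{6 \left(8 - 6\right)}{64 + \left(8 - 6\right)}} = \frac{439}{56 + 6 \cdot 2 \frac{1}{64 + 2}} = \frac{439}{56 + 6 \cdot 2 \cdot \frac{1}{66}} = \frac{439}{56 + \frac{2}{11}} = \frac{439}{\frac{618}{11}} = 439 \cdot \frac{11}{618} = \frac{4829}{618}$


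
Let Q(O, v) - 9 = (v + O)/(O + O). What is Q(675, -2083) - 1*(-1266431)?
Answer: 854846296/675 ≈ 1.2664e+6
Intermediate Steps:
Q(O, v) = 9 + (O + v)/(2*O) (Q(O, v) = 9 + (v + O)/(O + O) = 9 + (O + v)/((2*O)) = 9 + (O + v)*(1/(2*O)) = 9 + (O + v)/(2*O))
Q(675, -2083) - 1*(-1266431) = (1/2)*(-2083 + 19*675)/675 - 1*(-1266431) = (1/2)*(1/675)*(-2083 + 12825) + 1266431 = (1/2)*(1/675)*10742 + 1266431 = 5371/675 + 1266431 = 854846296/675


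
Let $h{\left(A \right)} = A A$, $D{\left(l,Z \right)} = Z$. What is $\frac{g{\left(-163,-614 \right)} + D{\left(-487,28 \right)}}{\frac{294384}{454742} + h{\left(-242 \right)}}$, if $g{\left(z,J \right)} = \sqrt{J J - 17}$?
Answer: $\frac{1591597}{3328975609} + \frac{227371 \sqrt{376979}}{13315902436} \approx 0.010962$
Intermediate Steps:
$g{\left(z,J \right)} = \sqrt{-17 + J^{2}}$ ($g{\left(z,J \right)} = \sqrt{J^{2} - 17} = \sqrt{-17 + J^{2}}$)
$h{\left(A \right)} = A^{2}$
$\frac{g{\left(-163,-614 \right)} + D{\left(-487,28 \right)}}{\frac{294384}{454742} + h{\left(-242 \right)}} = \frac{\sqrt{-17 + \left(-614\right)^{2}} + 28}{\frac{294384}{454742} + \left(-242\right)^{2}} = \frac{\sqrt{-17 + 376996} + 28}{294384 \cdot \frac{1}{454742} + 58564} = \frac{\sqrt{376979} + 28}{\frac{147192}{227371} + 58564} = \frac{28 + \sqrt{376979}}{\frac{13315902436}{227371}} = \left(28 + \sqrt{376979}\right) \frac{227371}{13315902436} = \frac{1591597}{3328975609} + \frac{227371 \sqrt{376979}}{13315902436}$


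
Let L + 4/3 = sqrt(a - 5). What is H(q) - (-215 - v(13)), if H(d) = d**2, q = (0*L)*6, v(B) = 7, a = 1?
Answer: 222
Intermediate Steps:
L = -4/3 + 2*I (L = -4/3 + sqrt(1 - 5) = -4/3 + sqrt(-4) = -4/3 + 2*I ≈ -1.3333 + 2.0*I)
q = 0 (q = (0*(-4/3 + 2*I))*6 = 0*6 = 0)
H(q) - (-215 - v(13)) = 0**2 - (-215 - 1*7) = 0 - (-215 - 7) = 0 - 1*(-222) = 0 + 222 = 222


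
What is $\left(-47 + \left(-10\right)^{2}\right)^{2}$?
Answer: $2809$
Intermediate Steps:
$\left(-47 + \left(-10\right)^{2}\right)^{2} = \left(-47 + 100\right)^{2} = 53^{2} = 2809$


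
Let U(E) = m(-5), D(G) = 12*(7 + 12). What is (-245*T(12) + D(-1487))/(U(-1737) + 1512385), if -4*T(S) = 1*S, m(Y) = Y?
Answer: 963/1512380 ≈ 0.00063674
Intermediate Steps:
D(G) = 228 (D(G) = 12*19 = 228)
U(E) = -5
T(S) = -S/4
(-245*T(12) + D(-1487))/(U(-1737) + 1512385) = (-(-245)*12/4 + 228)/(-5 + 1512385) = (-245*(-3) + 228)/1512380 = (735 + 228)*(1/1512380) = 963*(1/1512380) = 963/1512380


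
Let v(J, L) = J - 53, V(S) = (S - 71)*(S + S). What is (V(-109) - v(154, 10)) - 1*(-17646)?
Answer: 56785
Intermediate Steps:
V(S) = 2*S*(-71 + S) (V(S) = (-71 + S)*(2*S) = 2*S*(-71 + S))
v(J, L) = -53 + J
(V(-109) - v(154, 10)) - 1*(-17646) = (2*(-109)*(-71 - 109) - (-53 + 154)) - 1*(-17646) = (2*(-109)*(-180) - 1*101) + 17646 = (39240 - 101) + 17646 = 39139 + 17646 = 56785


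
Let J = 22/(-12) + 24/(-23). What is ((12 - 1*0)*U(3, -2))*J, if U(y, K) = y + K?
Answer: -794/23 ≈ -34.522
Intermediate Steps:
J = -397/138 (J = 22*(-1/12) + 24*(-1/23) = -11/6 - 24/23 = -397/138 ≈ -2.8768)
U(y, K) = K + y
((12 - 1*0)*U(3, -2))*J = ((12 - 1*0)*(-2 + 3))*(-397/138) = ((12 + 0)*1)*(-397/138) = (12*1)*(-397/138) = 12*(-397/138) = -794/23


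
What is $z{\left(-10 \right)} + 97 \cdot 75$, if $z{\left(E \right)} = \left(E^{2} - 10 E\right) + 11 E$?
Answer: $7365$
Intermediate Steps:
$z{\left(E \right)} = E + E^{2}$
$z{\left(-10 \right)} + 97 \cdot 75 = - 10 \left(1 - 10\right) + 97 \cdot 75 = \left(-10\right) \left(-9\right) + 7275 = 90 + 7275 = 7365$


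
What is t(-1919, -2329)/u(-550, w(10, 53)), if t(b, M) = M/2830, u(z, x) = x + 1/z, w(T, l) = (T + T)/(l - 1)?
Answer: -97955/45563 ≈ -2.1499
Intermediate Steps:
w(T, l) = 2*T/(-1 + l) (w(T, l) = (2*T)/(-1 + l) = 2*T/(-1 + l))
t(b, M) = M/2830 (t(b, M) = M*(1/2830) = M/2830)
t(-1919, -2329)/u(-550, w(10, 53)) = ((1/2830)*(-2329))/(2*10/(-1 + 53) + 1/(-550)) = -2329/(2830*(2*10/52 - 1/550)) = -2329/(2830*(2*10*(1/52) - 1/550)) = -2329/(2830*(5/13 - 1/550)) = -2329/(2830*2737/7150) = -2329/2830*7150/2737 = -97955/45563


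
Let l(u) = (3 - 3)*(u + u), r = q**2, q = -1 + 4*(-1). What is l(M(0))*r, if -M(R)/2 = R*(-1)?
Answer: 0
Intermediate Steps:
M(R) = 2*R (M(R) = -2*R*(-1) = -(-2)*R = 2*R)
q = -5 (q = -1 - 4 = -5)
r = 25 (r = (-5)**2 = 25)
l(u) = 0 (l(u) = 0*(2*u) = 0)
l(M(0))*r = 0*25 = 0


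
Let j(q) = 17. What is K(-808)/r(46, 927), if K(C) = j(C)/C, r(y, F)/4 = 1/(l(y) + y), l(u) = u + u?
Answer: -1173/1616 ≈ -0.72587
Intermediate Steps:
l(u) = 2*u
r(y, F) = 4/(3*y) (r(y, F) = 4/(2*y + y) = 4/((3*y)) = 4*(1/(3*y)) = 4/(3*y))
K(C) = 17/C
K(-808)/r(46, 927) = (17/(-808))/(((4/3)/46)) = (17*(-1/808))/(((4/3)*(1/46))) = -17/(808*2/69) = -17/808*69/2 = -1173/1616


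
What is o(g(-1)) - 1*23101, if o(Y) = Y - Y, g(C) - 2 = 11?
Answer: -23101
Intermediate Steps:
g(C) = 13 (g(C) = 2 + 11 = 13)
o(Y) = 0
o(g(-1)) - 1*23101 = 0 - 1*23101 = 0 - 23101 = -23101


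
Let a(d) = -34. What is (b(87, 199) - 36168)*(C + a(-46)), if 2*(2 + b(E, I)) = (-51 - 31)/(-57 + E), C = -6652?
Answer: 3627626363/15 ≈ 2.4184e+8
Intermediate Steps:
b(E, I) = -2 - 41/(-57 + E) (b(E, I) = -2 + ((-51 - 31)/(-57 + E))/2 = -2 + (-82/(-57 + E))/2 = -2 - 41/(-57 + E))
(b(87, 199) - 36168)*(C + a(-46)) = ((73 - 2*87)/(-57 + 87) - 36168)*(-6652 - 34) = ((73 - 174)/30 - 36168)*(-6686) = ((1/30)*(-101) - 36168)*(-6686) = (-101/30 - 36168)*(-6686) = -1085141/30*(-6686) = 3627626363/15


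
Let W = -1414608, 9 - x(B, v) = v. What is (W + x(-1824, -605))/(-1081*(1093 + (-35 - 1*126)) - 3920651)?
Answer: 1413994/4928143 ≈ 0.28692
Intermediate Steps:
x(B, v) = 9 - v
(W + x(-1824, -605))/(-1081*(1093 + (-35 - 1*126)) - 3920651) = (-1414608 + (9 - 1*(-605)))/(-1081*(1093 + (-35 - 1*126)) - 3920651) = (-1414608 + (9 + 605))/(-1081*(1093 + (-35 - 126)) - 3920651) = (-1414608 + 614)/(-1081*(1093 - 161) - 3920651) = -1413994/(-1081*932 - 3920651) = -1413994/(-1007492 - 3920651) = -1413994/(-4928143) = -1413994*(-1/4928143) = 1413994/4928143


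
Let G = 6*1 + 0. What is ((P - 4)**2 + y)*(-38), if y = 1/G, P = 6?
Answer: -475/3 ≈ -158.33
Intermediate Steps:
G = 6 (G = 6 + 0 = 6)
y = 1/6 ≈ 0.16667
((P - 4)**2 + y)*(-38) = ((6 - 4)**2 + 1/6)*(-38) = (2**2 + 1/6)*(-38) = (4 + 1/6)*(-38) = (25/6)*(-38) = -475/3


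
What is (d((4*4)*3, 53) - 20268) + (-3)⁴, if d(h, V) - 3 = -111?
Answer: -20295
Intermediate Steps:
d(h, V) = -108 (d(h, V) = 3 - 111 = -108)
(d((4*4)*3, 53) - 20268) + (-3)⁴ = (-108 - 20268) + (-3)⁴ = -20376 + 81 = -20295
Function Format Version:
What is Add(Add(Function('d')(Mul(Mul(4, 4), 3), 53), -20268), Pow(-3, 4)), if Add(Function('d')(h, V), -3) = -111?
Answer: -20295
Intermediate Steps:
Function('d')(h, V) = -108 (Function('d')(h, V) = Add(3, -111) = -108)
Add(Add(Function('d')(Mul(Mul(4, 4), 3), 53), -20268), Pow(-3, 4)) = Add(Add(-108, -20268), Pow(-3, 4)) = Add(-20376, 81) = -20295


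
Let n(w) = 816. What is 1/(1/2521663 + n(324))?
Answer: 2521663/2057677009 ≈ 0.0012255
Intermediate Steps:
1/(1/2521663 + n(324)) = 1/(1/2521663 + 816) = 1/(2057677009/2521663) = 2521663/2057677009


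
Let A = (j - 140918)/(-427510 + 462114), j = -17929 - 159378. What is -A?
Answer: 318225/34604 ≈ 9.1962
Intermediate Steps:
j = -177307
A = -318225/34604 (A = (-177307 - 140918)/(-427510 + 462114) = -318225/34604 ≈ -9.1962)
-A = -1*(-318225/34604) = 318225/34604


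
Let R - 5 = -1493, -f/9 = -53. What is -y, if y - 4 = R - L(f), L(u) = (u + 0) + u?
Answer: 2438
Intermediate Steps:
f = 477 (f = -9*(-53) = 477)
L(u) = 2*u (L(u) = u + u = 2*u)
R = -1488 (R = 5 - 1493 = -1488)
y = -2438 (y = 4 + (-1488 - 2*477) = 4 + (-1488 - 1*954) = 4 + (-1488 - 954) = 4 - 2442 = -2438)
-y = -1*(-2438) = 2438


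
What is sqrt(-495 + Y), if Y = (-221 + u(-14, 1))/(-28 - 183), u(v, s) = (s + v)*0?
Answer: 4*I*sqrt(1374454)/211 ≈ 22.225*I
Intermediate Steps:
u(v, s) = 0
Y = 221/211 (Y = (-221 + 0)/(-28 - 183) = -221/(-211) = -221*(-1/211) = 221/211 ≈ 1.0474)
sqrt(-495 + Y) = sqrt(-495 + 221/211) = sqrt(-104224/211) = 4*I*sqrt(1374454)/211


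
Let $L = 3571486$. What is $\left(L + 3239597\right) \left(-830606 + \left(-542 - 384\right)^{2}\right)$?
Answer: $183013800210$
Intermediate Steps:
$\left(L + 3239597\right) \left(-830606 + \left(-542 - 384\right)^{2}\right) = \left(3571486 + 3239597\right) \left(-830606 + \left(-542 - 384\right)^{2}\right) = 6811083 \left(-830606 + \left(-926\right)^{2}\right) = 6811083 \left(-830606 + 857476\right) = 6811083 \cdot 26870 = 183013800210$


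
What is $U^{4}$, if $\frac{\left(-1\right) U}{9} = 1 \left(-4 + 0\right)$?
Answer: $1679616$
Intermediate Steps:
$U = 36$ ($U = - 9 \cdot 1 \left(-4 + 0\right) = - 9 \cdot 1 \left(-4\right) = \left(-9\right) \left(-4\right) = 36$)
$U^{4} = 36^{4} = 1679616$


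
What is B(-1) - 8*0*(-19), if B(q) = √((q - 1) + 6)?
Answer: 2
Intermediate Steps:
B(q) = √(5 + q) (B(q) = √((-1 + q) + 6) = √(5 + q))
B(-1) - 8*0*(-19) = √(5 - 1) - 8*0*(-19) = √4 + 0*(-19) = 2 + 0 = 2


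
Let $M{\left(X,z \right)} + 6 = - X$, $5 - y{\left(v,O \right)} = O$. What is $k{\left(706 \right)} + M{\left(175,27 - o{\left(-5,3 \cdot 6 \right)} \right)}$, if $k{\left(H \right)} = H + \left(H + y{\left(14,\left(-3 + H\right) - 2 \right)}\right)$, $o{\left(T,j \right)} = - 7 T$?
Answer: $535$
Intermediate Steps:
$y{\left(v,O \right)} = 5 - O$
$k{\left(H \right)} = 10 + H$ ($k{\left(H \right)} = H + \left(H - \left(-10 + H\right)\right) = H + 10 = 10 + H$)
$M{\left(X,z \right)} = -6 - X$
$k{\left(706 \right)} + M{\left(175,27 - o{\left(-5,3 \cdot 6 \right)} \right)} = \left(10 + 706\right) - 181 = 716 - 181 = 535$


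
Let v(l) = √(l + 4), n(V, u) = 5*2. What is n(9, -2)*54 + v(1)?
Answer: 540 + √5 ≈ 542.24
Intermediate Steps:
n(V, u) = 10
v(l) = √(4 + l)
n(9, -2)*54 + v(1) = 10*54 + √(4 + 1) = 540 + √5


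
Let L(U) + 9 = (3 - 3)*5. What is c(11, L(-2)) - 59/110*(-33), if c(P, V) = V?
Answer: 87/10 ≈ 8.7000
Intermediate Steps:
L(U) = -9 (L(U) = -9 + (3 - 3)*5 = -9 + 0*5 = -9 + 0 = -9)
c(11, L(-2)) - 59/110*(-33) = -9 - 59/110*(-33) = -9 + 177/10 = 87/10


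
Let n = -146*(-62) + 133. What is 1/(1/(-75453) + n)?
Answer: 75453/693035804 ≈ 0.00010887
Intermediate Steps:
n = 9185 (n = 9052 + 133 = 9185)
1/(1/(-75453) + n) = 1/(1/(-75453) + 9185) = 1/(-1/75453 + 9185) = 1/(693035804/75453) = 75453/693035804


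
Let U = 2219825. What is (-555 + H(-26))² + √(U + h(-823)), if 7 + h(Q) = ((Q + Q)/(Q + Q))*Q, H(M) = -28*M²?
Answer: 379587289 + 9*√27395 ≈ 3.7959e+8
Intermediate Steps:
h(Q) = -7 + Q (h(Q) = -7 + ((Q + Q)/(Q + Q))*Q = -7 + ((2*Q)/((2*Q)))*Q = -7 + ((2*Q)*(1/(2*Q)))*Q = -7 + 1*Q = -7 + Q)
(-555 + H(-26))² + √(U + h(-823)) = (-555 - 28*(-26)²)² + √(2219825 + (-7 - 823)) = (-555 - 28*676)² + √(2219825 - 830) = (-555 - 18928)² + √2218995 = (-19483)² + 9*√27395 = 379587289 + 9*√27395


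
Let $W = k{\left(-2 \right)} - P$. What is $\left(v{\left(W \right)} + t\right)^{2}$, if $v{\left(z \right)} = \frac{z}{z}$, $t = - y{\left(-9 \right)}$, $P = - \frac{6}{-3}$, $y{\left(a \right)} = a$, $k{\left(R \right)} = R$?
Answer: $100$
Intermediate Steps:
$P = 2$ ($P = \left(-6\right) \left(- \frac{1}{3}\right) = 2$)
$W = -4$ ($W = -2 - 2 = -4$)
$t = 9$ ($t = \left(-1\right) \left(-9\right) = 9$)
$v{\left(z \right)} = 1$
$\left(v{\left(W \right)} + t\right)^{2} = \left(1 + 9\right)^{2} = 10^{2} = 100$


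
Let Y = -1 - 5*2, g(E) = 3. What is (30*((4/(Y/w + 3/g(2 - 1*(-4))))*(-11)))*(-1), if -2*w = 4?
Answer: 2640/13 ≈ 203.08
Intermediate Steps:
w = -2 (w = -½*4 = -2)
Y = -11 (Y = -1 - 10 = -11)
(30*((4/(Y/w + 3/g(2 - 1*(-4))))*(-11)))*(-1) = (30*((4/(-11/(-2) + 3/3))*(-11)))*(-1) = (30*((4/(-11*(-½) + 3*(⅓)))*(-11)))*(-1) = (30*((4/(11/2 + 1))*(-11)))*(-1) = (30*((4/(13/2))*(-11)))*(-1) = (30*((4*(2/13))*(-11)))*(-1) = (30*((8/13)*(-11)))*(-1) = (30*(-88/13))*(-1) = -2640/13*(-1) = 2640/13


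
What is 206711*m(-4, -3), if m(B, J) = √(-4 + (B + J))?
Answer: 206711*I*√11 ≈ 6.8558e+5*I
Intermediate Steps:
m(B, J) = √(-4 + B + J)
206711*m(-4, -3) = 206711*√(-4 - 4 - 3) = 206711*√(-11) = 206711*(I*√11) = 206711*I*√11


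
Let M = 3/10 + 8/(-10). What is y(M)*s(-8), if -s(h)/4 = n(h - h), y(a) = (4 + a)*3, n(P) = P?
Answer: 0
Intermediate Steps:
M = -1/2 (M = 3*(1/10) + 8*(-1/10) = 3/10 - 4/5 = -1/2 ≈ -0.50000)
y(a) = 12 + 3*a
s(h) = 0 (s(h) = -4*(h - h) = -4*0 = 0)
y(M)*s(-8) = (12 + 3*(-1/2))*0 = (12 - 3/2)*0 = (21/2)*0 = 0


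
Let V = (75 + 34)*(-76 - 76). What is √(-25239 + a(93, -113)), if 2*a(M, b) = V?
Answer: I*√33523 ≈ 183.09*I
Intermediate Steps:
V = -16568 (V = 109*(-152) = -16568)
a(M, b) = -8284 (a(M, b) = (½)*(-16568) = -8284)
√(-25239 + a(93, -113)) = √(-25239 - 8284) = √(-33523) = I*√33523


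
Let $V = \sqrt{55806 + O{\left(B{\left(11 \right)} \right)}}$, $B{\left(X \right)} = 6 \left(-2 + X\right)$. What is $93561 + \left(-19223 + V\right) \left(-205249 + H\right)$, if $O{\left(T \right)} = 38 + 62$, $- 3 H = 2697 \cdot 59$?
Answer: $4965202231 - 258290 \sqrt{55906} \approx 4.9041 \cdot 10^{9}$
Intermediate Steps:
$B{\left(X \right)} = -12 + 6 X$
$H = -53041$ ($H = - \frac{2697 \cdot 59}{3} = \left(- \frac{1}{3}\right) 159123 = -53041$)
$O{\left(T \right)} = 100$
$V = \sqrt{55906}$ ($V = \sqrt{55806 + 100} = \sqrt{55906} \approx 236.44$)
$93561 + \left(-19223 + V\right) \left(-205249 + H\right) = 93561 + \left(-19223 + \sqrt{55906}\right) \left(-205249 - 53041\right) = 93561 + \left(-19223 + \sqrt{55906}\right) \left(-258290\right) = 93561 + \left(4965108670 - 258290 \sqrt{55906}\right) = 4965202231 - 258290 \sqrt{55906}$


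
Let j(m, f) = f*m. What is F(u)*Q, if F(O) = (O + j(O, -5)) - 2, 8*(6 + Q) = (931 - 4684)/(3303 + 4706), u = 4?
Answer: 3493665/32036 ≈ 109.05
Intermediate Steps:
Q = -388185/64072 (Q = -6 + ((931 - 4684)/(3303 + 4706))/8 = -6 + (-3753/8009)/8 = -6 + (-3753*1/8009)/8 = -6 + (⅛)*(-3753/8009) = -6 - 3753/64072 = -388185/64072 ≈ -6.0586)
F(O) = -2 - 4*O (F(O) = (O - 5*O) - 2 = -4*O - 2 = -2 - 4*O)
F(u)*Q = (-2 - 4*4)*(-388185/64072) = (-2 - 16)*(-388185/64072) = -18*(-388185/64072) = 3493665/32036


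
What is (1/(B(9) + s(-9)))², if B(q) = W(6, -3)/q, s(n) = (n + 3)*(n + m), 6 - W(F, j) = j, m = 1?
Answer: 1/2401 ≈ 0.00041649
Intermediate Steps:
W(F, j) = 6 - j
s(n) = (1 + n)*(3 + n) (s(n) = (n + 3)*(n + 1) = (3 + n)*(1 + n) = (1 + n)*(3 + n))
B(q) = 9/q (B(q) = (6 - 1*(-3))/q = (6 + 3)/q = 9/q)
(1/(B(9) + s(-9)))² = (1/(9/9 + (3 + (-9)² + 4*(-9))))² = (1/(9*(⅑) + (3 + 81 - 36)))² = (1/(1 + 48))² = (1/49)² = 1/2401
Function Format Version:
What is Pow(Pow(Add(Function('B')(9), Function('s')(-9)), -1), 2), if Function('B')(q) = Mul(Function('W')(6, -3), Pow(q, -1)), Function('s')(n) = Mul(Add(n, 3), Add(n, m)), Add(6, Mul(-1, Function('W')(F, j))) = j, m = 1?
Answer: Rational(1, 2401) ≈ 0.00041649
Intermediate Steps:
Function('W')(F, j) = Add(6, Mul(-1, j))
Function('s')(n) = Mul(Add(1, n), Add(3, n)) (Function('s')(n) = Mul(Add(n, 3), Add(n, 1)) = Mul(Add(3, n), Add(1, n)) = Mul(Add(1, n), Add(3, n)))
Function('B')(q) = Mul(9, Pow(q, -1)) (Function('B')(q) = Mul(Add(6, Mul(-1, -3)), Pow(q, -1)) = Mul(Add(6, 3), Pow(q, -1)) = Mul(9, Pow(q, -1)))
Pow(Pow(Add(Function('B')(9), Function('s')(-9)), -1), 2) = Pow(Pow(Add(Mul(9, Pow(9, -1)), Add(3, Pow(-9, 2), Mul(4, -9))), -1), 2) = Pow(Pow(Add(Mul(9, Rational(1, 9)), Add(3, 81, -36)), -1), 2) = Pow(Pow(Add(1, 48), -1), 2) = Pow(Pow(49, -1), 2) = Pow(Rational(1, 49), 2) = Rational(1, 2401)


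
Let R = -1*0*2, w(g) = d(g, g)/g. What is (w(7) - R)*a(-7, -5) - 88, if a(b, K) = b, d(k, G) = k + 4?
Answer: -99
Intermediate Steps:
d(k, G) = 4 + k
w(g) = (4 + g)/g
R = 0 (R = 0*2 = 0)
(w(7) - R)*a(-7, -5) - 88 = ((4 + 7)/7 - 1*0)*(-7) - 88 = ((⅐)*11 + 0)*(-7) - 88 = (11/7 + 0)*(-7) - 88 = (11/7)*(-7) - 88 = -11 - 88 = -99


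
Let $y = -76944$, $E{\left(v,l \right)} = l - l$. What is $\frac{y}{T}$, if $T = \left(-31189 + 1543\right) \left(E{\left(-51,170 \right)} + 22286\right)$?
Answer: $\frac{6412}{55057563} \approx 0.00011646$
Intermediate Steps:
$E{\left(v,l \right)} = 0$
$T = -660690756$ ($T = \left(-31189 + 1543\right) \left(0 + 22286\right) = \left(-29646\right) 22286 = -660690756$)
$\frac{y}{T} = - \frac{76944}{-660690756} = \left(-76944\right) \left(- \frac{1}{660690756}\right) = \frac{6412}{55057563}$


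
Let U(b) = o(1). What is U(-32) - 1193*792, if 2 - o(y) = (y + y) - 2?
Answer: -944854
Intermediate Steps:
o(y) = 4 - 2*y (o(y) = 2 - ((y + y) - 2) = 2 - (2*y - 2) = 2 - (-2 + 2*y) = 2 + (2 - 2*y) = 4 - 2*y)
U(b) = 2 (U(b) = 4 - 2*1 = 4 - 2 = 2)
U(-32) - 1193*792 = 2 - 1193*792 = 2 - 944856 = -944854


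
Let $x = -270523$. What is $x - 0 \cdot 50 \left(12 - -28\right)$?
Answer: $-270523$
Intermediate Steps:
$x - 0 \cdot 50 \left(12 - -28\right) = -270523 - 0 \cdot 50 \left(12 - -28\right) = -270523 - 0 \left(12 + 28\right) = -270523 - 0 \cdot 40 = -270523 - 0 = -270523 + 0 = -270523$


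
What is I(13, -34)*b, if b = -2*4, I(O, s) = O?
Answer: -104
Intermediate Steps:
b = -8
I(13, -34)*b = 13*(-8) = -104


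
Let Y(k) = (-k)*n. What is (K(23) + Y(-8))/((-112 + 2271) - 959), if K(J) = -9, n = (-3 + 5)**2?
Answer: 23/1200 ≈ 0.019167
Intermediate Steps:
n = 4 (n = 2**2 = 4)
Y(k) = -4*k (Y(k) = -k*4 = -4*k)
(K(23) + Y(-8))/((-112 + 2271) - 959) = (-9 - 4*(-8))/((-112 + 2271) - 959) = (-9 + 32)/(2159 - 959) = 23/1200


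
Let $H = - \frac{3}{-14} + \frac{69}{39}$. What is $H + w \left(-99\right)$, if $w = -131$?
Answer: $\frac{2360719}{182} \approx 12971.0$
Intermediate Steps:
$H = \frac{361}{182}$ ($H = \left(-3\right) \left(- \frac{1}{14}\right) + 69 \cdot \frac{1}{39} = \frac{3}{14} + \frac{23}{13} = \frac{361}{182} \approx 1.9835$)
$H + w \left(-99\right) = \frac{361}{182} - -12969 = \frac{361}{182} + 12969 = \frac{2360719}{182}$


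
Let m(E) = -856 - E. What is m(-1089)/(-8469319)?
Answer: -233/8469319 ≈ -2.7511e-5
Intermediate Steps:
m(-1089)/(-8469319) = (-856 - 1*(-1089))/(-8469319) = (-856 + 1089)*(-1/8469319) = 233*(-1/8469319) = -233/8469319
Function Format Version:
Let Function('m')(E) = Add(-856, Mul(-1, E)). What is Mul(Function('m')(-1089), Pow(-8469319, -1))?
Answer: Rational(-233, 8469319) ≈ -2.7511e-5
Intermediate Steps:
Mul(Function('m')(-1089), Pow(-8469319, -1)) = Mul(Add(-856, Mul(-1, -1089)), Pow(-8469319, -1)) = Mul(Add(-856, 1089), Rational(-1, 8469319)) = Mul(233, Rational(-1, 8469319)) = Rational(-233, 8469319)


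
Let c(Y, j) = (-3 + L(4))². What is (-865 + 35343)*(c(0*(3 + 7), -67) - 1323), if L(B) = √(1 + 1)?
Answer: -45235136 - 206868*√2 ≈ -4.5528e+7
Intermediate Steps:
L(B) = √2
c(Y, j) = (-3 + √2)²
(-865 + 35343)*(c(0*(3 + 7), -67) - 1323) = (-865 + 35343)*((3 - √2)² - 1323) = 34478*(-1323 + (3 - √2)²) = -45614394 + 34478*(3 - √2)²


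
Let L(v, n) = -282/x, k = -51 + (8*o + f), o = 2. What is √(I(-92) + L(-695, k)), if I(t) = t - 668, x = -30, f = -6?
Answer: 3*I*√2085/5 ≈ 27.397*I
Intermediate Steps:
I(t) = -668 + t
k = -41 (k = -51 + (8*2 - 6) = -51 + (16 - 6) = -51 + 10 = -41)
L(v, n) = 47/5 (L(v, n) = -282/(-30) = -282*(-1/30) = 47/5)
√(I(-92) + L(-695, k)) = √((-668 - 92) + 47/5) = √(-760 + 47/5) = √(-3753/5) = 3*I*√2085/5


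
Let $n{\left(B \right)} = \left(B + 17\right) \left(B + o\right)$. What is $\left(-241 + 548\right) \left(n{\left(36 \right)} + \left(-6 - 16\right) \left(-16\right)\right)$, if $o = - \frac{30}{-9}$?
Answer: $\frac{2244170}{3} \approx 7.4806 \cdot 10^{5}$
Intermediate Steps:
$o = \frac{10}{3}$ ($o = \left(-30\right) \left(- \frac{1}{9}\right) = \frac{10}{3} \approx 3.3333$)
$n{\left(B \right)} = \left(17 + B\right) \left(\frac{10}{3} + B\right)$ ($n{\left(B \right)} = \left(B + 17\right) \left(B + \frac{10}{3}\right) = \left(17 + B\right) \left(\frac{10}{3} + B\right)$)
$\left(-241 + 548\right) \left(n{\left(36 \right)} + \left(-6 - 16\right) \left(-16\right)\right) = \left(-241 + 548\right) \left(\left(\frac{170}{3} + 36^{2} + \frac{61}{3} \cdot 36\right) + \left(-6 - 16\right) \left(-16\right)\right) = 307 \left(\left(\frac{170}{3} + 1296 + 732\right) - -352\right) = 307 \left(\frac{6254}{3} + 352\right) = 307 \cdot \frac{7310}{3} = \frac{2244170}{3}$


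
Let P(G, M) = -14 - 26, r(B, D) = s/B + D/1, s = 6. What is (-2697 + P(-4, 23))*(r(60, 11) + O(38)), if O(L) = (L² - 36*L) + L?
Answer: -3423987/10 ≈ -3.4240e+5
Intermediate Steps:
r(B, D) = D + 6/B (r(B, D) = 6/B + D/1 = 6/B + D*1 = 6/B + D = D + 6/B)
O(L) = L² - 35*L
P(G, M) = -40
(-2697 + P(-4, 23))*(r(60, 11) + O(38)) = (-2697 - 40)*((11 + 6/60) + 38*(-35 + 38)) = -2737*((11 + 6*(1/60)) + 38*3) = -2737*((11 + ⅒) + 114) = -2737*(111/10 + 114) = -2737*1251/10 = -3423987/10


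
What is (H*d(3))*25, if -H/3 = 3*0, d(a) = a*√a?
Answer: 0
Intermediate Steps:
d(a) = a^(3/2)
H = 0 (H = -9*0 = -3*0 = 0)
(H*d(3))*25 = (0*3^(3/2))*25 = (0*(3*√3))*25 = 0*25 = 0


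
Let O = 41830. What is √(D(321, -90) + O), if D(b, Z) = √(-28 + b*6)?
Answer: √(41830 + √1898) ≈ 204.63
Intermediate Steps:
D(b, Z) = √(-28 + 6*b)
√(D(321, -90) + O) = √(√(-28 + 6*321) + 41830) = √(√(-28 + 1926) + 41830) = √(√1898 + 41830) = √(41830 + √1898)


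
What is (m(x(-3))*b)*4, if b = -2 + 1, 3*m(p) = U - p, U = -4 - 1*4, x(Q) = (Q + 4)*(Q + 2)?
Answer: 28/3 ≈ 9.3333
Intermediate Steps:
x(Q) = (2 + Q)*(4 + Q) (x(Q) = (4 + Q)*(2 + Q) = (2 + Q)*(4 + Q))
U = -8 (U = -4 - 4 = -8)
m(p) = -8/3 - p/3 (m(p) = (-8 - p)/3 = -8/3 - p/3)
b = -1
(m(x(-3))*b)*4 = ((-8/3 - (8 + (-3)² + 6*(-3))/3)*(-1))*4 = ((-8/3 - (8 + 9 - 18)/3)*(-1))*4 = ((-8/3 - ⅓*(-1))*(-1))*4 = ((-8/3 + ⅓)*(-1))*4 = -7/3*(-1)*4 = (7/3)*4 = 28/3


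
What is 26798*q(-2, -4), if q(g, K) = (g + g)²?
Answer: 428768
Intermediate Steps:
q(g, K) = 4*g² (q(g, K) = (2*g)² = 4*g²)
26798*q(-2, -4) = 26798*(4*(-2)²) = 26798*(4*4) = 26798*16 = 428768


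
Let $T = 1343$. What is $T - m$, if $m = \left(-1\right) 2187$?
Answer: $3530$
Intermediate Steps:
$m = -2187$
$T - m = 1343 - -2187 = 1343 + 2187 = 3530$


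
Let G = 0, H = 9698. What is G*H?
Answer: 0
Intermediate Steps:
G*H = 0*9698 = 0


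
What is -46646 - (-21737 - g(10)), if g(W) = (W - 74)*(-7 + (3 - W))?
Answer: -24013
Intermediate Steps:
g(W) = (-74 + W)*(-4 - W)
-46646 - (-21737 - g(10)) = -46646 - (-21737 - (296 - 1*10² + 70*10)) = -46646 - (-21737 - (296 - 1*100 + 700)) = -46646 - (-21737 - (296 - 100 + 700)) = -46646 - (-21737 - 1*896) = -46646 - (-21737 - 896) = -46646 - 1*(-22633) = -46646 + 22633 = -24013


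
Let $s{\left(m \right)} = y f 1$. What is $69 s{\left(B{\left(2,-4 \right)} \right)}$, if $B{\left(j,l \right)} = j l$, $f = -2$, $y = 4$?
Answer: $-552$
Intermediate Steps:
$s{\left(m \right)} = -8$ ($s{\left(m \right)} = 4 \left(-2\right) 1 = \left(-8\right) 1 = -8$)
$69 s{\left(B{\left(2,-4 \right)} \right)} = 69 \left(-8\right) = -552$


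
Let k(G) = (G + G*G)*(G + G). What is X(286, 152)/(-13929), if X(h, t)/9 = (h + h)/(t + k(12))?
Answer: -429/4522282 ≈ -9.4864e-5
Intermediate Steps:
k(G) = 2*G*(G + G²) (k(G) = (G + G²)*(2*G) = 2*G*(G + G²))
X(h, t) = 18*h/(3744 + t) (X(h, t) = 9*((h + h)/(t + 2*12²*(1 + 12))) = 9*((2*h)/(t + 2*144*13)) = 9*((2*h)/(t + 3744)) = 9*((2*h)/(3744 + t)) = 9*(2*h/(3744 + t)) = 18*h/(3744 + t))
X(286, 152)/(-13929) = (18*286/(3744 + 152))/(-13929) = (18*286/3896)*(-1/13929) = (18*286*(1/3896))*(-1/13929) = (1287/974)*(-1/13929) = -429/4522282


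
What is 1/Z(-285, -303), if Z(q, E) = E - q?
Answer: -1/18 ≈ -0.055556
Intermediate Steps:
1/Z(-285, -303) = 1/(-303 - 1*(-285)) = 1/(-303 + 285) = 1/(-18) = -1/18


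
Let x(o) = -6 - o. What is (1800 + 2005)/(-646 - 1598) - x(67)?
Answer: 160007/2244 ≈ 71.304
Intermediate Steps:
(1800 + 2005)/(-646 - 1598) - x(67) = (1800 + 2005)/(-646 - 1598) - (-6 - 1*67) = 3805/(-2244) - (-6 - 67) = 3805*(-1/2244) - 1*(-73) = -3805/2244 + 73 = 160007/2244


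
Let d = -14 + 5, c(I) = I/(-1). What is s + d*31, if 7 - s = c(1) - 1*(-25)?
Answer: -296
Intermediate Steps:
c(I) = -I (c(I) = I*(-1) = -I)
d = -9
s = -17 (s = 7 - (-1*1 - 1*(-25)) = 7 - (-1 + 25) = 7 - 1*24 = 7 - 24 = -17)
s + d*31 = -17 - 9*31 = -17 - 279 = -296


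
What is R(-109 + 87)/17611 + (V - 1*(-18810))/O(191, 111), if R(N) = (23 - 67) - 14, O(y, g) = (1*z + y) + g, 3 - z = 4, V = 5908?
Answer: 435291240/5300911 ≈ 82.116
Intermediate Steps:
z = -1 (z = 3 - 1*4 = 3 - 4 = -1)
O(y, g) = -1 + g + y (O(y, g) = (1*(-1) + y) + g = (-1 + y) + g = -1 + g + y)
R(N) = -58 (R(N) = -44 - 14 = -58)
R(-109 + 87)/17611 + (V - 1*(-18810))/O(191, 111) = -58/17611 + (5908 - 1*(-18810))/(-1 + 111 + 191) = -58*1/17611 + (5908 + 18810)/301 = -58/17611 + 24718*(1/301) = -58/17611 + 24718/301 = 435291240/5300911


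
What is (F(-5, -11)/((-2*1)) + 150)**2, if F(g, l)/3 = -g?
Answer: 81225/4 ≈ 20306.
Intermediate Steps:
F(g, l) = -3*g (F(g, l) = 3*(-g) = -3*g)
(F(-5, -11)/((-2*1)) + 150)**2 = ((-3*(-5))/((-2*1)) + 150)**2 = (15/(-2) + 150)**2 = (15*(-1/2) + 150)**2 = (-15/2 + 150)**2 = (285/2)**2 = 81225/4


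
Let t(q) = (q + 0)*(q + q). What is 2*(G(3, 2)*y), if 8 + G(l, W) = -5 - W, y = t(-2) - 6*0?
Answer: -240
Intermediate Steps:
t(q) = 2*q**2 (t(q) = q*(2*q) = 2*q**2)
y = 8 (y = 2*(-2)**2 - 6*0 = 2*4 + 0 = 8 + 0 = 8)
G(l, W) = -13 - W (G(l, W) = -8 + (-5 - W) = -13 - W)
2*(G(3, 2)*y) = 2*((-13 - 1*2)*8) = 2*((-13 - 2)*8) = 2*(-15*8) = 2*(-120) = -240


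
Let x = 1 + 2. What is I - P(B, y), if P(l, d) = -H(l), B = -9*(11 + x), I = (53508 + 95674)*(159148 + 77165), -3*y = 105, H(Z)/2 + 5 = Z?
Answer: 35253645704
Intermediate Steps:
x = 3
H(Z) = -10 + 2*Z
y = -35 (y = -⅓*105 = -35)
I = 35253645966 (I = 149182*236313 = 35253645966)
B = -126 (B = -9*(11 + 3) = -9*14 = -126)
P(l, d) = 10 - 2*l (P(l, d) = -(-10 + 2*l) = 10 - 2*l)
I - P(B, y) = 35253645966 - (10 - 2*(-126)) = 35253645966 - (10 + 252) = 35253645966 - 1*262 = 35253645966 - 262 = 35253645704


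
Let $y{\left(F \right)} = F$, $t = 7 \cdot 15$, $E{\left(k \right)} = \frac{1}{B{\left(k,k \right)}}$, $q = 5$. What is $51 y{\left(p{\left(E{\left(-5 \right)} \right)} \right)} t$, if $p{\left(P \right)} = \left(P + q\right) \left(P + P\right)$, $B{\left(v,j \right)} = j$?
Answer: $- \frac{51408}{5} \approx -10282.0$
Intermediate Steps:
$E{\left(k \right)} = \frac{1}{k}$
$p{\left(P \right)} = 2 P \left(5 + P\right)$ ($p{\left(P \right)} = \left(P + 5\right) \left(P + P\right) = \left(5 + P\right) 2 P = 2 P \left(5 + P\right)$)
$t = 105$
$51 y{\left(p{\left(E{\left(-5 \right)} \right)} \right)} t = 51 \frac{2 \left(5 + \frac{1}{-5}\right)}{-5} \cdot 105 = 51 \cdot 2 \left(- \frac{1}{5}\right) \left(5 - \frac{1}{5}\right) 105 = 51 \cdot 2 \left(- \frac{1}{5}\right) \frac{24}{5} \cdot 105 = 51 \left(- \frac{48}{25}\right) 105 = \left(- \frac{2448}{25}\right) 105 = - \frac{51408}{5}$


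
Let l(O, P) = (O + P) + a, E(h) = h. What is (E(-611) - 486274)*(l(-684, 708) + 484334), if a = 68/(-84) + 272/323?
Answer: -4480706553175/19 ≈ -2.3583e+11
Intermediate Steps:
a = 13/399 (a = 68*(-1/84) + 272*(1/323) = -17/21 + 16/19 = 13/399 ≈ 0.032581)
l(O, P) = 13/399 + O + P (l(O, P) = (O + P) + 13/399 = 13/399 + O + P)
(E(-611) - 486274)*(l(-684, 708) + 484334) = (-611 - 486274)*((13/399 - 684 + 708) + 484334) = -486885*(9589/399 + 484334) = -486885*193258855/399 = -4480706553175/19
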